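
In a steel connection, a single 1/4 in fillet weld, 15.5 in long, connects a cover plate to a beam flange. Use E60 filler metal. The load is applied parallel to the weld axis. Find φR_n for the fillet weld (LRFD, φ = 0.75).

φR_n ≈ 74 kip

E60XX → F_EXX = 60 ksi.
Effective throat t_e = 0.707 × 0.25 = 0.1767 in.
Total length L = 15.5 in; A_we = 0.1767 × 15.5 = 2.74 in².
F_nw = 0.6 F_EXX = 0.6 × 60 = 36 ksi.
φR_n = 0.75 × 36 × 2.74 = 73.97 kip.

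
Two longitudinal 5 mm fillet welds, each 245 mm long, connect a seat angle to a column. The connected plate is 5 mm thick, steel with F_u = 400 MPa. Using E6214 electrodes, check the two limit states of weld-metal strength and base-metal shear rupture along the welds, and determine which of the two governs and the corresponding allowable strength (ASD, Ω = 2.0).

E62XX → F_EXX = 620 MPa.
t_e = 0.707 × 5 = 3.535 mm; L = 490 mm.
Weld metal: R_n/Ω = (1/2.0) × 0.6 × 620 × 3.535 × 490 × 10⁻³ = 322.2 kN.
Base metal (shear rupture): R_n/Ω = (1/2.0) × 0.6 × 400 × 5 × 490 × 10⁻³ = 294 kN.
Governing: base-metal shear rupture.

R_n/Ω ≈ 294 kN (base-metal shear rupture governs)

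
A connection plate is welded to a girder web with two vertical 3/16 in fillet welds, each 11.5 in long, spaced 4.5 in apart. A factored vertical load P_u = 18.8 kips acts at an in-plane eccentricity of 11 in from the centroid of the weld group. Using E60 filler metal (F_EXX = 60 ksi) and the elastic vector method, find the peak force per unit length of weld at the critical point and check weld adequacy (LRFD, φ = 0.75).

Total weld length L_w = 23 in. Treat welds as unit-width lines.
Polar moment about centroid: J = 2[d³/12 + d(b/2)²] = 2[11.5³/12 + 11.5×2.25²] = 369.9 in³.
Direct shear f_v = P/L_w = 18.8 / 23 = 0.8174 kip/in (vertical).
Torsion M = P·e = 18.8 × 11 = 206.8 kip·in.
Critical point at (x, y) = (2.25, 5.75) from centroid. f_tx = M·y/J = 3.215 kip/in; f_ty = M·x/J = 1.258 kip/in.
Resultant f_max = √[f_tx² + (f_v + f_ty)²] = √[3.215² + (0.8174 + 1.258)²] = 3.826 kip/in.
Capacity per unit length: φr_n = 0.75 × 0.6 × 60 × (0.707 × 0.1875) = 3.579 kip/in.
3.826 > 3.579 → NOT adequate.

f_max ≈ 3.83 kip/in; NOT adequate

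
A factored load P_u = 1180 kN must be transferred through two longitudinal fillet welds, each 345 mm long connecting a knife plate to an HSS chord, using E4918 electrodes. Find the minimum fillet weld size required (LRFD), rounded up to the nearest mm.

w = 11 mm

E49XX → F_EXX = 490 MPa.
Total weld length L = 690 mm.
Required throat t_e = P_u / (φ × 0.6 F_EXX × L) = 1180 / (0.75 × 0.6 × 490 × 690 × 10⁻³) = 7.756 mm.
Required leg w = t_e / 0.707 = 10.97 mm → use 11 mm.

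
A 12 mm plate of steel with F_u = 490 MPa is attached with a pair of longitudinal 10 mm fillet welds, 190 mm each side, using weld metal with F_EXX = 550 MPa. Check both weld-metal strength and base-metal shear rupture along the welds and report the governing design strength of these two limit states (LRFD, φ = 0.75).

t_e = 0.707 × 10 = 7.07 mm; L = 380 mm.
Weld metal: φR_n = 0.75 × 0.6 × 550 × 7.07 × 380 × 10⁻³ = 664.9 kN.
Base metal (shear rupture): φR_n = 0.75 × 0.6 × 490 × 12 × 380 × 10⁻³ = 1005 kN.
Governing: weld metal.

φR_n ≈ 665 kN (weld metal governs)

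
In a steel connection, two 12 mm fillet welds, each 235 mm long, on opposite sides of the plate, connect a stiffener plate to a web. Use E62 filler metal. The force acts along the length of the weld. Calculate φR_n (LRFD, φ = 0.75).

φR_n ≈ 1110 kN

E62XX → F_EXX = 620 MPa.
Effective throat t_e = 0.707 × 12 = 8.484 mm.
Total length L = 470 mm; A_we = 8.484 × 470 = 3987 mm².
F_nw = 0.6 F_EXX = 0.6 × 620 = 372 MPa.
φR_n = 0.75 × 372 × 3987 × 10⁻³ = 1113 kN.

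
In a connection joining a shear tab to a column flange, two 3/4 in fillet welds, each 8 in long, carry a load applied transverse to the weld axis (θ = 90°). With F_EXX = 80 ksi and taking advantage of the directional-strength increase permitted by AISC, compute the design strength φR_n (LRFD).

φR_n ≈ 458 kips

t_e = 0.707 × 0.75 = 0.5302 in; A_we = 0.5302 × 16 = 8.484 in².
Directional factor: 1.0 + 0.5 sin^1.5(90°) = 1.5.
F_nw = 0.6 × 80 × 1.5 = 72 ksi.
φR_n = 0.75 × 72 × 8.484 = 458.1 kips.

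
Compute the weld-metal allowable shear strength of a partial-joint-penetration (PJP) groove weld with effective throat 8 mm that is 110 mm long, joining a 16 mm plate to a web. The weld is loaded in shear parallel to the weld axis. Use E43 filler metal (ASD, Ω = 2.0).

R_n/Ω ≈ 114 kN

E43XX → F_EXX = 430 MPa.
Effective throat (given) t_e = 8 mm.
A_we = 8 × 110 = 880 mm².
F_nw = 0.6 F_EXX = 258 MPa.
R_n/Ω = (258 × 880) / 2.0 × 10⁻³ = 113.5 kN.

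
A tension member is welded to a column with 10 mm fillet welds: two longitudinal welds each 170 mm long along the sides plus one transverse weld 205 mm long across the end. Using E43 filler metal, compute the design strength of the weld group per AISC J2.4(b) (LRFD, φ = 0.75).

E43XX → F_EXX = 430 MPa.
t_e = 0.707 × 10 = 7.07 mm.
R_nwl = 0.6 × 430 × 7.07 × 340 × 10⁻³ = 620.2 kN (longitudinal, 2 welds).
R_nwt = 0.6 × 430 × 7.07 × 205 × 10⁻³ = 373.9 kN (transverse, base value).
(i) R_nwl + R_nwt = 994.1 kN; (ii) 0.85 R_nwl + 1.5 R_nwt = 1088 kN.
R_n = max = 1088 kN [governs: (ii)]; φR_n = 816 kN.

φR_n ≈ 816 kN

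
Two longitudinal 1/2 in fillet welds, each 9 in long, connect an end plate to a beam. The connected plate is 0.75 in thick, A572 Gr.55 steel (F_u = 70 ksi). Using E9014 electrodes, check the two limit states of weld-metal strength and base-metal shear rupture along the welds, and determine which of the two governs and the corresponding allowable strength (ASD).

E90XX → F_EXX = 90 ksi.
t_e = 0.707 × 0.5 = 0.3535 in; L = 18 in.
Weld metal: R_n/Ω = (1/2.0) × 0.6 × 90 × 0.3535 × 18 = 171.8 kip.
Base metal (shear rupture): R_n/Ω = (1/2.0) × 0.6 × 70 × 0.75 × 18 = 283.5 kip.
Governing: weld metal.

R_n/Ω ≈ 172 kip (weld metal governs)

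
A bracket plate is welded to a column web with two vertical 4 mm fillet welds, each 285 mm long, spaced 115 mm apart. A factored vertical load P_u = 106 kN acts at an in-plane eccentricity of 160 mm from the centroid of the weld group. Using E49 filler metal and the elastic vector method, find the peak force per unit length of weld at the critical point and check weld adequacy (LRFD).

E49XX → F_EXX = 490 MPa.
Total weld length L_w = 570 mm. Treat welds as unit-width lines.
Polar moment about centroid: J = 2[d³/12 + d(b/2)²] = 2[285³/12 + 285×57.5²] = 5743000 mm³.
Direct shear f_v = P/L_w = 106×10³ / 570 = 186 N/mm (vertical).
Torsion M = P·e = 106×10³ × 160 = 16960000 N·mm.
Critical point at (x, y) = (57.5, 142.5) from centroid. f_tx = M·y/J = 420.8 N/mm; f_ty = M·x/J = 169.8 N/mm.
Resultant f_max = √[f_tx² + (f_v + f_ty)²] = √[420.8² + (186 + 169.8)²] = 551.1 N/mm.
Capacity per unit length: φr_n = 0.75 × 0.6 × 490 × (0.707 × 4) = 623.6 N/mm.
551.1 ≤ 623.6 → adequate.

f_max ≈ 551 N/mm; adequate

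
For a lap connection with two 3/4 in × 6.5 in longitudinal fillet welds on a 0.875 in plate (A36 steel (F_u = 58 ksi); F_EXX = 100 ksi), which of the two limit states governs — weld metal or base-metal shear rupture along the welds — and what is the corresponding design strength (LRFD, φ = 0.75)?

t_e = 0.707 × 0.75 = 0.5302 in; L = 13 in.
Weld metal: φR_n = 0.75 × 0.6 × 100 × 0.5302 × 13 = 310.2 kips.
Base metal (shear rupture): φR_n = 0.75 × 0.6 × 58 × 0.875 × 13 = 296.9 kips.
Governing: base-metal shear rupture.

φR_n ≈ 297 kips (base-metal shear rupture governs)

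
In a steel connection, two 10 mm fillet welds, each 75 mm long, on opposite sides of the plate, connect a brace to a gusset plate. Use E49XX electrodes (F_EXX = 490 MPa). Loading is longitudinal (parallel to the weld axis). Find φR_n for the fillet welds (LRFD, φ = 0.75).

φR_n ≈ 234 kN

Effective throat t_e = 0.707 × 10 = 7.07 mm.
Total length L = 150 mm; A_we = 7.07 × 150 = 1060 mm².
F_nw = 0.6 F_EXX = 0.6 × 490 = 294 MPa.
φR_n = 0.75 × 294 × 1060 × 10⁻³ = 233.8 kN.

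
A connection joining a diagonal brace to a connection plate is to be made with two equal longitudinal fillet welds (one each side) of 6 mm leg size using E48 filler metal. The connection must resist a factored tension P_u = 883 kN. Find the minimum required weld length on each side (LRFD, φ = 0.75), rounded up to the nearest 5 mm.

L = 485 mm on each side

E48XX → F_EXX = 480 MPa.
Throat t_e = 0.707 × 6 = 4.242 mm.
φr_n = 0.75 × 0.6 × 480 × 4.242 × 10⁻³ = 0.9163 kN/mm.
L_req = P_u / φr_n = 883 / 0.9163 = 963.7 mm total.
Per side: 963.7 / 2 = 481.8 mm.
Round up → use L = 485 mm on each side.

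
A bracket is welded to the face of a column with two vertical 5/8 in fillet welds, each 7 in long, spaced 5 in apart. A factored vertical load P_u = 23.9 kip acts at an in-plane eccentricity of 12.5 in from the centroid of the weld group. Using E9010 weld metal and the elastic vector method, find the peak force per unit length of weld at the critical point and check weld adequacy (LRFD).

E90XX → F_EXX = 90 ksi.
Total weld length L_w = 14 in. Treat welds as unit-width lines.
Polar moment about centroid: J = 2[d³/12 + d(b/2)²] = 2[7³/12 + 7×2.5²] = 144.7 in³.
Direct shear f_v = P/L_w = 23.9 / 14 = 1.707 kip/in (vertical).
Torsion M = P·e = 23.9 × 12.5 = 298.75 kip·in.
Critical point at (x, y) = (2.5, 3.5) from centroid. f_tx = M·y/J = 7.228 kip/in; f_ty = M·x/J = 5.163 kip/in.
Resultant f_max = √[f_tx² + (f_v + f_ty)²] = √[7.228² + (1.707 + 5.163)²] = 9.972 kip/in.
Capacity per unit length: φr_n = 0.75 × 0.6 × 90 × (0.707 × 0.625) = 17.9 kip/in.
9.972 ≤ 17.9 → adequate.

f_max ≈ 9.97 kip/in; adequate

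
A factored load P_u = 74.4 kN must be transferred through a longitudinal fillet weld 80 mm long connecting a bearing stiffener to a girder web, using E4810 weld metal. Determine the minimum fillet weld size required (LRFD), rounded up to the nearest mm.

w = 7 mm

E48XX → F_EXX = 480 MPa.
Total weld length L = 80 mm.
Required throat t_e = P_u / (φ × 0.6 F_EXX × L) = 74.4 / (0.75 × 0.6 × 480 × 80 × 10⁻³) = 4.306 mm.
Required leg w = t_e / 0.707 = 6.09 mm → use 7 mm.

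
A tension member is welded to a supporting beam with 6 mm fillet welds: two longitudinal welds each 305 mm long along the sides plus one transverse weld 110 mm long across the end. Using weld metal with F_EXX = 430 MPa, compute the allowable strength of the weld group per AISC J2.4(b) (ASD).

R_n/Ω ≈ 394 kN

t_e = 0.707 × 6 = 4.242 mm.
R_nwl = 0.6 × 430 × 4.242 × 610 × 10⁻³ = 667.6 kN (longitudinal, 2 welds).
R_nwt = 0.6 × 430 × 4.242 × 110 × 10⁻³ = 120.4 kN (transverse, base value).
(i) R_nwl + R_nwt = 788 kN; (ii) 0.85 R_nwl + 1.5 R_nwt = 748 kN.
R_n = max = 788 kN [governs: (i)]; R_n/Ω = 394 kN.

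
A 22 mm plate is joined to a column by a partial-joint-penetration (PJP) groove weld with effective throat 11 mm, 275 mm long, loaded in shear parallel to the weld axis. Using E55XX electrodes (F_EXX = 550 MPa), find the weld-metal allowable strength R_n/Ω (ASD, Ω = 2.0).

Effective throat (given) t_e = 11 mm.
A_we = 11 × 275 = 3025 mm².
F_nw = 0.6 F_EXX = 330 MPa.
R_n/Ω = (330 × 3025) / 2.0 × 10⁻³ = 499.1 kN.

R_n/Ω ≈ 499 kN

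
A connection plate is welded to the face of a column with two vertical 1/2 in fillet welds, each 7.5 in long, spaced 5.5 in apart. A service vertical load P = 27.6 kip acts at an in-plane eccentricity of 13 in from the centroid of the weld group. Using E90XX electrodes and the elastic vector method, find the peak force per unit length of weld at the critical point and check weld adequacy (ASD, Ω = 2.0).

E90XX → F_EXX = 90 ksi.
Total weld length L_w = 15 in. Treat welds as unit-width lines.
Polar moment about centroid: J = 2[d³/12 + d(b/2)²] = 2[7.5³/12 + 7.5×2.75²] = 183.8 in³.
Direct shear f_v = P/L_w = 27.6 / 15 = 1.84 kip/in (vertical).
Torsion M = P·e = 27.6 × 13 = 358.8 kip·in.
Critical point at (x, y) = (2.75, 3.75) from centroid. f_tx = M·y/J = 7.322 kip/in; f_ty = M·x/J = 5.37 kip/in.
Resultant f_max = √[f_tx² + (f_v + f_ty)²] = √[7.322² + (1.84 + 5.37)²] = 10.28 kip/in.
Capacity per unit length: r_n/Ω = (1/2.0) × 0.6 × 90 × (0.707 × 0.5) = 9.544 kip/in.
10.28 > 9.544 → NOT adequate.

f_max ≈ 10.3 kip/in; NOT adequate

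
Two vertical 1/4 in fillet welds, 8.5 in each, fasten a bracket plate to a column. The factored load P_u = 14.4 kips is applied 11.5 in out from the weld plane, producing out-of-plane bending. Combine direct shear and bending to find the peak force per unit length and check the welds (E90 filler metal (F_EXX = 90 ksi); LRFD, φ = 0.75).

f_max ≈ 6.93 kip/in; adequate

L_w = 2 × 8.5 = 17 in; section modulus (unit throat) S = 2 × L²/6 = 24.08 in².
Direct shear f_v = P/L_w = 14.4/17 = 0.8471 kip/in.
Moment M = P × e = 14.4 × 11.5 = 165.6 kip·in; bending f_b = M/S = 6.876 kip/in.
f_max = √(f_v² + f_b²) = √(0.8471² + 6.876²) = 6.928 kip/in.
φr_n = 0.75 × 0.6 × 90 × (0.707 × 0.25) = 7.158 kip/in → adequate.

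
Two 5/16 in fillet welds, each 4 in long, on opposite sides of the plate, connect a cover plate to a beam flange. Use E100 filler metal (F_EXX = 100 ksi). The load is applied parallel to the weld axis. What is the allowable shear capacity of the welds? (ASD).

R_n/Ω ≈ 53 kips

Effective throat t_e = 0.707 × 0.3125 = 0.2209 in.
Total length L = 8 in; A_we = 0.2209 × 8 = 1.767 in².
F_nw = 0.6 F_EXX = 0.6 × 100 = 60 ksi.
R_n = 60 × 1.767 = 106 kips; R_n/Ω = 106/2.0 = 53.02 kips.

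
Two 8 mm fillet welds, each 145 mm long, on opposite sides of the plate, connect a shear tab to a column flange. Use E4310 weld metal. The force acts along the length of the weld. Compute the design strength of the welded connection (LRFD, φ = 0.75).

E43XX → F_EXX = 430 MPa.
Effective throat t_e = 0.707 × 8 = 5.656 mm.
Total length L = 290 mm; A_we = 5.656 × 290 = 1640 mm².
F_nw = 0.6 F_EXX = 0.6 × 430 = 258 MPa.
φR_n = 0.75 × 258 × 1640 × 10⁻³ = 317.4 kN.

φR_n ≈ 317 kN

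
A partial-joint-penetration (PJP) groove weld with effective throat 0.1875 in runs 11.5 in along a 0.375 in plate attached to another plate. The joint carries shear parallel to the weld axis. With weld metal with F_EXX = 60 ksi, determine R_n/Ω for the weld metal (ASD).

R_n/Ω ≈ 38.8 kip

Effective throat (given) t_e = 0.1875 in.
A_we = 0.1875 × 11.5 = 2.156 in².
F_nw = 0.6 F_EXX = 36 ksi.
R_n/Ω = (36 × 2.156) / 2.0 = 38.81 kip.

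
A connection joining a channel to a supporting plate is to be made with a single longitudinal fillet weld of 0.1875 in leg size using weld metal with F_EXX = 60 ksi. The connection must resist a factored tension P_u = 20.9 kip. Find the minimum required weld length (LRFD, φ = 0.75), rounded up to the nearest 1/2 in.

L = 6 in

Throat t_e = 0.707 × 0.1875 = 0.1326 in.
φr_n = 0.75 × 0.6 × 60 × 0.1326 = 3.579 kip/in.
L_req = P_u / φr_n = 20.9 / 3.579 = 5.839 in total.
Round up → use L = 6 in.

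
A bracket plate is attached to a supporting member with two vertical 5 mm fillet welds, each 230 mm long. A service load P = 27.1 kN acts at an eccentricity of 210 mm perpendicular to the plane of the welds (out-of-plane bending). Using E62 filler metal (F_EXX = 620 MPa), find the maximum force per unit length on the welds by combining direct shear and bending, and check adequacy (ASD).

f_max ≈ 328 N/mm; adequate

L_w = 2 × 230 = 460 mm; section modulus (unit throat) S = 2 × L²/6 = 17630 mm².
Direct shear f_v = P/L_w = 27.1×10³/460 = 58.91 N/mm.
Moment M = P × e = 27.1×10³ × 210 = 5691000 N·mm; bending f_b = M/S = 322.7 N/mm.
f_max = √(f_v² + f_b²) = √(58.91² + 322.7²) = 328.1 N/mm.
r_n/Ω = (1/2.0) × 0.6 × 620 × (0.707 × 5) = 657.5 N/mm → adequate.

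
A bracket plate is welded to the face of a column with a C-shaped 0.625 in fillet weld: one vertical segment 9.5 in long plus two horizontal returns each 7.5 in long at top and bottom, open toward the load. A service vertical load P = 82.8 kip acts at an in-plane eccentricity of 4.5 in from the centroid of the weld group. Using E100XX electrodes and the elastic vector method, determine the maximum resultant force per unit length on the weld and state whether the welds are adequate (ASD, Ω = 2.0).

E100XX → F_EXX = 100 ksi.
Total weld length L_w = 24.5 in. Treat welds as unit-width lines.
Centroid: x̄ = 2×7.5×3.75 / 24.5 = 2.296 in from the vertical weld.
Polar moment about centroid: J = I_x + I_y = [9.5³/12 + 2×7.5×4.75²] + [9.5×2.296² + 2(7.5³/12 + 7.5×1.454²)] = 562 in³.
Direct shear f_v = P/L_w = 82.8 / 24.5 = 3.38 kip/in (vertical).
Torsion M = P·e = 82.8 × 4.5 = 372.6 kip·in.
Critical point at (x, y) = (5.204, 4.75) from centroid. f_tx = M·y/J = 3.149 kip/in; f_ty = M·x/J = 3.45 kip/in.
Resultant f_max = √[f_tx² + (f_v + f_ty)²] = √[3.149² + (3.38 + 3.45)²] = 7.521 kip/in.
Capacity per unit length: r_n/Ω = (1/2.0) × 0.6 × 100 × (0.707 × 0.625) = 13.26 kip/in.
7.521 ≤ 13.26 → adequate.

f_max ≈ 7.52 kip/in; adequate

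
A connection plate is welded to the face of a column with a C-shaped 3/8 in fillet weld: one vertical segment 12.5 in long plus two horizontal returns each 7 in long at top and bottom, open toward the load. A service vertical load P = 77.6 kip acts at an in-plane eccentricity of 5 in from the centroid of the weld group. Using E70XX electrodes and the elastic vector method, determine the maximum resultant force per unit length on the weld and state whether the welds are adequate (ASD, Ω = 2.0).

f_max ≈ 6.01 kip/in; NOT adequate

E70XX → F_EXX = 70 ksi.
Total weld length L_w = 26.5 in. Treat welds as unit-width lines.
Centroid: x̄ = 2×7×3.5 / 26.5 = 1.849 in from the vertical weld.
Polar moment about centroid: J = I_x + I_y = [12.5³/12 + 2×7×6.25²] + [12.5×1.849² + 2(7³/12 + 7×1.651²)] = 847.7 in³.
Direct shear f_v = P/L_w = 77.6 / 26.5 = 2.928 kip/in (vertical).
Torsion M = P·e = 77.6 × 5 = 388 kip·in.
Critical point at (x, y) = (5.151, 6.25) from centroid. f_tx = M·y/J = 2.861 kip/in; f_ty = M·x/J = 2.358 kip/in.
Resultant f_max = √[f_tx² + (f_v + f_ty)²] = √[2.861² + (2.928 + 2.358)²] = 6.01 kip/in.
Capacity per unit length: r_n/Ω = (1/2.0) × 0.6 × 70 × (0.707 × 0.375) = 5.568 kip/in.
6.01 > 5.568 → NOT adequate.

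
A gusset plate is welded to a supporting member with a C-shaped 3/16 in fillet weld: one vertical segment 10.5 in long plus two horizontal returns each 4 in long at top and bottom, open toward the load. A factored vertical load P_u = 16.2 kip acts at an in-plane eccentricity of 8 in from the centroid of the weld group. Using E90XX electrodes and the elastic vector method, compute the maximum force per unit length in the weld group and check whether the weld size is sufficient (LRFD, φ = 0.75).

E90XX → F_EXX = 90 ksi.
Total weld length L_w = 18.5 in. Treat welds as unit-width lines.
Centroid: x̄ = 2×4×2 / 18.5 = 0.8649 in from the vertical weld.
Polar moment about centroid: J = I_x + I_y = [10.5³/12 + 2×4×5.25²] + [10.5×0.8649² + 2(4³/12 + 4×1.135²)] = 345.8 in³.
Direct shear f_v = P/L_w = 16.2 / 18.5 = 0.8757 kip/in (vertical).
Torsion M = P·e = 16.2 × 8 = 129.6 kip·in.
Critical point at (x, y) = (3.135, 5.25) from centroid. f_tx = M·y/J = 1.968 kip/in; f_ty = M·x/J = 1.175 kip/in.
Resultant f_max = √[f_tx² + (f_v + f_ty)²] = √[1.968² + (0.8757 + 1.175)²] = 2.842 kip/in.
Capacity per unit length: φr_n = 0.75 × 0.6 × 90 × (0.707 × 0.1875) = 5.369 kip/in.
2.842 ≤ 5.369 → adequate.

f_max ≈ 2.84 kip/in; adequate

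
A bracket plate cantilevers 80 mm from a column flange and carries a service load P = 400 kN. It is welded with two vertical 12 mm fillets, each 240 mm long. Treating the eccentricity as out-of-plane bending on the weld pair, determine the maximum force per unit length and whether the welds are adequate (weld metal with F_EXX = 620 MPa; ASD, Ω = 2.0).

L_w = 2 × 240 = 480 mm; section modulus (unit throat) S = 2 × L²/6 = 19200 mm².
Direct shear f_v = P/L_w = 400×10³/480 = 833.3 N/mm.
Moment M = P × e = 400×10³ × 80 = 32000000 N·mm; bending f_b = M/S = 1667 N/mm.
f_max = √(f_v² + f_b²) = √(833.3² + 1667²) = 1863 N/mm.
r_n/Ω = (1/2.0) × 0.6 × 620 × (0.707 × 12) = 1578 N/mm → NOT adequate.

f_max ≈ 1860 N/mm; NOT adequate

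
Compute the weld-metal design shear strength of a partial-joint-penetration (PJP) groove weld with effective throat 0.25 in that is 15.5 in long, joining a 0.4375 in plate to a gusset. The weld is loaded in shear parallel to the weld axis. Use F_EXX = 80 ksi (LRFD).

Effective throat (given) t_e = 0.25 in.
A_we = 0.25 × 15.5 = 3.875 in².
F_nw = 0.6 F_EXX = 48 ksi.
φR_n = 0.75 × 48 × 3.875 = 139.5 kips.

φR_n ≈ 140 kips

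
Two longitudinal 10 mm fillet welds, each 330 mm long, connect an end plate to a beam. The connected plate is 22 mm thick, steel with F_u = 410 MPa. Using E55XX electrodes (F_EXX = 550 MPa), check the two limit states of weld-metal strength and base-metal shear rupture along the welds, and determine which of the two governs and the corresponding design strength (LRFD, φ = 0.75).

t_e = 0.707 × 10 = 7.07 mm; L = 660 mm.
Weld metal: φR_n = 0.75 × 0.6 × 550 × 7.07 × 660 × 10⁻³ = 1155 kN.
Base metal (shear rupture): φR_n = 0.75 × 0.6 × 410 × 22 × 660 × 10⁻³ = 2679 kN.
Governing: weld metal.

φR_n ≈ 1150 kN (weld metal governs)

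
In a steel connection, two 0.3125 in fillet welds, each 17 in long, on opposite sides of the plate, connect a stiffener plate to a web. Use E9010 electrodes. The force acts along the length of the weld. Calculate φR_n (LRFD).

E90XX → F_EXX = 90 ksi.
Effective throat t_e = 0.707 × 0.3125 = 0.2209 in.
Total length L = 34 in; A_we = 0.2209 × 34 = 7.512 in².
F_nw = 0.6 F_EXX = 0.6 × 90 = 54 ksi.
φR_n = 0.75 × 54 × 7.512 = 304.2 kips.

φR_n ≈ 304 kips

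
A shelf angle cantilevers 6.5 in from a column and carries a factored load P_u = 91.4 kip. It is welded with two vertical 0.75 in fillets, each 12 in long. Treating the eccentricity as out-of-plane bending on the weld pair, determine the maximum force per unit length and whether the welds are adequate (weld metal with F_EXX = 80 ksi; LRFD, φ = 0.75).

f_max ≈ 12.9 kip/in; adequate

L_w = 2 × 12 = 24 in; section modulus (unit throat) S = 2 × L²/6 = 48 in².
Direct shear f_v = P/L_w = 91.4/24 = 3.808 kip/in.
Moment M = P × e = 91.4 × 6.5 = 594.1 kip·in; bending f_b = M/S = 12.38 kip/in.
f_max = √(f_v² + f_b²) = √(3.808² + 12.38²) = 12.95 kip/in.
φr_n = 0.75 × 0.6 × 80 × (0.707 × 0.75) = 19.09 kip/in → adequate.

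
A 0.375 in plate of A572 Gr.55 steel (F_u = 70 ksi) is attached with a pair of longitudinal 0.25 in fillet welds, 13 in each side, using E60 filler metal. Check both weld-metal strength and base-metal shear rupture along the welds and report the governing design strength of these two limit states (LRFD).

φR_n ≈ 124 kips (weld metal governs)

E60XX → F_EXX = 60 ksi.
t_e = 0.707 × 0.25 = 0.1767 in; L = 26 in.
Weld metal: φR_n = 0.75 × 0.6 × 60 × 0.1767 × 26 = 124.1 kips.
Base metal (shear rupture): φR_n = 0.75 × 0.6 × 70 × 0.375 × 26 = 307.1 kips.
Governing: weld metal.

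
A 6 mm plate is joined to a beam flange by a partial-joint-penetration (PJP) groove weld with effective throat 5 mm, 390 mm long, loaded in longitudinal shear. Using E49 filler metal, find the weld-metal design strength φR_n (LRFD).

E49XX → F_EXX = 490 MPa.
Effective throat (given) t_e = 5 mm.
A_we = 5 × 390 = 1950 mm².
F_nw = 0.6 F_EXX = 294 MPa.
φR_n = 0.75 × 294 × 1950 × 10⁻³ = 430 kN.

φR_n ≈ 430 kN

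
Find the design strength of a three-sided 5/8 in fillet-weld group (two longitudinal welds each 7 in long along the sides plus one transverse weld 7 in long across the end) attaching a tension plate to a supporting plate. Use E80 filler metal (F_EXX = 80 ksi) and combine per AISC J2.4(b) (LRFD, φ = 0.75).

φR_n ≈ 356 kips

t_e = 0.707 × 0.625 = 0.4419 in.
R_nwl = 0.6 × 80 × 0.4419 × 14 = 296.9 kips (longitudinal, 2 welds).
R_nwt = 0.6 × 80 × 0.4419 × 7 = 148.5 kips (transverse, base value).
(i) R_nwl + R_nwt = 445.4 kips; (ii) 0.85 R_nwl + 1.5 R_nwt = 475.1 kips.
R_n = max = 475.1 kips [governs: (ii)]; φR_n = 356.3 kips.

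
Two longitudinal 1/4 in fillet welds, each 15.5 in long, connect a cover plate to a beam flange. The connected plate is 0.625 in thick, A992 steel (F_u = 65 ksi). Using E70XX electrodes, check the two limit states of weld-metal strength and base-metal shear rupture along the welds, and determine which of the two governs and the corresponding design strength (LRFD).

E70XX → F_EXX = 70 ksi.
t_e = 0.707 × 0.25 = 0.1767 in; L = 31 in.
Weld metal: φR_n = 0.75 × 0.6 × 70 × 0.1767 × 31 = 172.6 kip.
Base metal (shear rupture): φR_n = 0.75 × 0.6 × 65 × 0.625 × 31 = 566.7 kip.
Governing: weld metal.

φR_n ≈ 173 kip (weld metal governs)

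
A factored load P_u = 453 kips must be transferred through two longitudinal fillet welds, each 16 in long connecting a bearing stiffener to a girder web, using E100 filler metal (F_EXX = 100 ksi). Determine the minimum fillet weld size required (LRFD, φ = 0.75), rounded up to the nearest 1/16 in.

w = 1/2 in

Total weld length L = 32 in.
Required throat t_e = P_u / (φ × 0.6 F_EXX × L) = 453 / (0.75 × 0.6 × 100 × 32) = 0.3146 in.
Required leg w = t_e / 0.707 = 0.445 in → use 1/2 in.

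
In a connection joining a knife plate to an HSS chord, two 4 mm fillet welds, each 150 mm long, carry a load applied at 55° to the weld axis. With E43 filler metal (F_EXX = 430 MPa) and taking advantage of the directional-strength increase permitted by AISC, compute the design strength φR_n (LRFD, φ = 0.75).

t_e = 0.707 × 4 = 2.828 mm; A_we = 2.828 × 300 = 848.4 mm².
Directional factor: 1.0 + 0.5 sin^1.5(55°) = 1.371.
F_nw = 0.6 × 430 × 1.371 = 353.6 MPa.
φR_n = 0.75 × 353.6 × 848.4 × 10⁻³ = 225 kN.

φR_n ≈ 225 kN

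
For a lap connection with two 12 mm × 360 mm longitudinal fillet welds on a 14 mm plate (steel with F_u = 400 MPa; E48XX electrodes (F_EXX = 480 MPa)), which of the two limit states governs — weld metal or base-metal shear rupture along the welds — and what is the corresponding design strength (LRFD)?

φR_n ≈ 1320 kN (weld metal governs)

t_e = 0.707 × 12 = 8.484 mm; L = 720 mm.
Weld metal: φR_n = 0.75 × 0.6 × 480 × 8.484 × 720 × 10⁻³ = 1319 kN.
Base metal (shear rupture): φR_n = 0.75 × 0.6 × 400 × 14 × 720 × 10⁻³ = 1814 kN.
Governing: weld metal.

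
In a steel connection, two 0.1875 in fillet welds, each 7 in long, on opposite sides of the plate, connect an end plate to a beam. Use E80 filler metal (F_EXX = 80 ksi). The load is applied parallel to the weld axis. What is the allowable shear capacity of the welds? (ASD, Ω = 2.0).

R_n/Ω ≈ 44.5 kips

Effective throat t_e = 0.707 × 0.1875 = 0.1326 in.
Total length L = 14 in; A_we = 0.1326 × 14 = 1.856 in².
F_nw = 0.6 F_EXX = 0.6 × 80 = 48 ksi.
R_n = 48 × 1.856 = 89.08 kips; R_n/Ω = 89.08/2.0 = 44.54 kips.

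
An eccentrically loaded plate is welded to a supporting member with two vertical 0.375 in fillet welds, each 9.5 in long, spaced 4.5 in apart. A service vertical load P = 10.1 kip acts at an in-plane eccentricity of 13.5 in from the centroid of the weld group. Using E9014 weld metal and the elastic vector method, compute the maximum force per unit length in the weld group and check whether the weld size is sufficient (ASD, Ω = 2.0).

E90XX → F_EXX = 90 ksi.
Total weld length L_w = 19 in. Treat welds as unit-width lines.
Polar moment about centroid: J = 2[d³/12 + d(b/2)²] = 2[9.5³/12 + 9.5×2.25²] = 239.1 in³.
Direct shear f_v = P/L_w = 10.1 / 19 = 0.5316 kip/in (vertical).
Torsion M = P·e = 10.1 × 13.5 = 136.35 kip·in.
Critical point at (x, y) = (2.25, 4.75) from centroid. f_tx = M·y/J = 2.709 kip/in; f_ty = M·x/J = 1.283 kip/in.
Resultant f_max = √[f_tx² + (f_v + f_ty)²] = √[2.709² + (0.5316 + 1.283)²] = 3.261 kip/in.
Capacity per unit length: r_n/Ω = (1/2.0) × 0.6 × 90 × (0.707 × 0.375) = 7.158 kip/in.
3.261 ≤ 7.158 → adequate.

f_max ≈ 3.26 kip/in; adequate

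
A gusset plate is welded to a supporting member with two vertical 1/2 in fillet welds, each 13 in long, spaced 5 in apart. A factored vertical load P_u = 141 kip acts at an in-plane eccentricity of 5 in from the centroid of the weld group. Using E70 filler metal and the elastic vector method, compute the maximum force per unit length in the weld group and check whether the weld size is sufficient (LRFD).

f_max ≈ 12.3 kip/in; NOT adequate

E70XX → F_EXX = 70 ksi.
Total weld length L_w = 26 in. Treat welds as unit-width lines.
Polar moment about centroid: J = 2[d³/12 + d(b/2)²] = 2[13³/12 + 13×2.5²] = 528.7 in³.
Direct shear f_v = P/L_w = 141 / 26 = 5.423 kip/in (vertical).
Torsion M = P·e = 141 × 5 = 705 kip·in.
Critical point at (x, y) = (2.5, 6.5) from centroid. f_tx = M·y/J = 8.668 kip/in; f_ty = M·x/J = 3.334 kip/in.
Resultant f_max = √[f_tx² + (f_v + f_ty)²] = √[8.668² + (5.423 + 3.334)²] = 12.32 kip/in.
Capacity per unit length: φr_n = 0.75 × 0.6 × 70 × (0.707 × 0.5) = 11.14 kip/in.
12.32 > 11.14 → NOT adequate.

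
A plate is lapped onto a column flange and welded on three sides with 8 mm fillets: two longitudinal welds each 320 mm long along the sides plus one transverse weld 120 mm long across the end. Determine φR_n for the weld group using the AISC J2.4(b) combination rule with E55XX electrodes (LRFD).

φR_n ≈ 1060 kN

E55XX → F_EXX = 550 MPa.
t_e = 0.707 × 8 = 5.656 mm.
R_nwl = 0.6 × 550 × 5.656 × 640 × 10⁻³ = 1195 kN (longitudinal, 2 welds).
R_nwt = 0.6 × 550 × 5.656 × 120 × 10⁻³ = 224 kN (transverse, base value).
(i) R_nwl + R_nwt = 1419 kN; (ii) 0.85 R_nwl + 1.5 R_nwt = 1351 kN.
R_n = max = 1419 kN [governs: (i)]; φR_n = 1064 kN.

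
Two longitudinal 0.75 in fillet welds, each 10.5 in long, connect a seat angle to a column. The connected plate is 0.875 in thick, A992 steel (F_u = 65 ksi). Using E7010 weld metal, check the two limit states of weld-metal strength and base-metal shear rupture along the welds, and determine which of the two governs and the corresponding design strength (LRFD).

φR_n ≈ 351 kips (weld metal governs)

E70XX → F_EXX = 70 ksi.
t_e = 0.707 × 0.75 = 0.5302 in; L = 21 in.
Weld metal: φR_n = 0.75 × 0.6 × 70 × 0.5302 × 21 = 350.8 kips.
Base metal (shear rupture): φR_n = 0.75 × 0.6 × 65 × 0.875 × 21 = 537.5 kips.
Governing: weld metal.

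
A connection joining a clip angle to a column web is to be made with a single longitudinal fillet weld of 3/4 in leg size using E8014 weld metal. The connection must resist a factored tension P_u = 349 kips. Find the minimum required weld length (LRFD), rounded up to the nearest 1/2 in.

E80XX → F_EXX = 80 ksi.
Throat t_e = 0.707 × 0.75 = 0.5302 in.
φr_n = 0.75 × 0.6 × 80 × 0.5302 = 19.09 kips/in.
L_req = P_u / φr_n = 349 / 19.09 = 18.28 in total.
Round up → use L = 18.5 in.

L = 18.5 in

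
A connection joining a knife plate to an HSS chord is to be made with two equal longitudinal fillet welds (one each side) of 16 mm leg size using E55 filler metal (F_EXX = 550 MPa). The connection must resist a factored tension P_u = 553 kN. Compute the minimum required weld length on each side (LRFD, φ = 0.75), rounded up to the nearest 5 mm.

L = 100 mm on each side

Throat t_e = 0.707 × 16 = 11.31 mm.
φr_n = 0.75 × 0.6 × 550 × 11.31 × 10⁻³ = 2.8 kN/mm.
L_req = P_u / φr_n = 553 / 2.8 = 197.5 mm total.
Per side: 197.5 / 2 = 98.76 mm.
Round up → use L = 100 mm on each side.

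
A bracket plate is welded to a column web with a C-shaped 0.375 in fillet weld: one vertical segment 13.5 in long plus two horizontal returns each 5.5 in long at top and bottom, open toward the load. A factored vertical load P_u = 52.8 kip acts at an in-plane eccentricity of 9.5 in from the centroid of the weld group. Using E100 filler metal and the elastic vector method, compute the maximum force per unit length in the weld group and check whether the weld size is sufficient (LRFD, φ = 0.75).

f_max ≈ 6.55 kip/in; adequate

E100XX → F_EXX = 100 ksi.
Total weld length L_w = 24.5 in. Treat welds as unit-width lines.
Centroid: x̄ = 2×5.5×2.75 / 24.5 = 1.235 in from the vertical weld.
Polar moment about centroid: J = I_x + I_y = [13.5³/12 + 2×5.5×6.75²] + [13.5×1.235² + 2(5.5³/12 + 5.5×1.515²)] = 779.8 in³.
Direct shear f_v = P/L_w = 52.8 / 24.5 = 2.155 kip/in (vertical).
Torsion M = P·e = 52.8 × 9.5 = 501.6 kip·in.
Critical point at (x, y) = (4.265, 6.75) from centroid. f_tx = M·y/J = 4.342 kip/in; f_ty = M·x/J = 2.744 kip/in.
Resultant f_max = √[f_tx² + (f_v + f_ty)²] = √[4.342² + (2.155 + 2.744)²] = 6.546 kip/in.
Capacity per unit length: φr_n = 0.75 × 0.6 × 100 × (0.707 × 0.375) = 11.93 kip/in.
6.546 ≤ 11.93 → adequate.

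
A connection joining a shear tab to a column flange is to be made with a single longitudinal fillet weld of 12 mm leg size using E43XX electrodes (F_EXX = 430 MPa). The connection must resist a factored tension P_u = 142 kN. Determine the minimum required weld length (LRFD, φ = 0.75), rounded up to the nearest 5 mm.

L = 90 mm

Throat t_e = 0.707 × 12 = 8.484 mm.
φr_n = 0.75 × 0.6 × 430 × 8.484 × 10⁻³ = 1.642 kN/mm.
L_req = P_u / φr_n = 142 / 1.642 = 86.5 mm total.
Round up → use L = 90 mm.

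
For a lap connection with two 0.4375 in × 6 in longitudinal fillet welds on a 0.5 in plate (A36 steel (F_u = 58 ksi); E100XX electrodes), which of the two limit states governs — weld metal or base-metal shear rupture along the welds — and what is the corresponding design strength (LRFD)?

φR_n ≈ 157 kips (base-metal shear rupture governs)

E100XX → F_EXX = 100 ksi.
t_e = 0.707 × 0.4375 = 0.3093 in; L = 12 in.
Weld metal: φR_n = 0.75 × 0.6 × 100 × 0.3093 × 12 = 167 kips.
Base metal (shear rupture): φR_n = 0.75 × 0.6 × 58 × 0.5 × 12 = 156.6 kips.
Governing: base-metal shear rupture.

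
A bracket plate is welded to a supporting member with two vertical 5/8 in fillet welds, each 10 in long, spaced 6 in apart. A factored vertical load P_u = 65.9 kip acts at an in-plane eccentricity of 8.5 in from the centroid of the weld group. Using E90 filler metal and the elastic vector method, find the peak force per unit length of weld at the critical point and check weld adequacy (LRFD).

E90XX → F_EXX = 90 ksi.
Total weld length L_w = 20 in. Treat welds as unit-width lines.
Polar moment about centroid: J = 2[d³/12 + d(b/2)²] = 2[10³/12 + 10×3²] = 346.7 in³.
Direct shear f_v = P/L_w = 65.9 / 20 = 3.295 kip/in (vertical).
Torsion M = P·e = 65.9 × 8.5 = 560.15 kip·in.
Critical point at (x, y) = (3, 5) from centroid. f_tx = M·y/J = 8.079 kip/in; f_ty = M·x/J = 4.847 kip/in.
Resultant f_max = √[f_tx² + (f_v + f_ty)²] = √[8.079² + (3.295 + 4.847)²] = 11.47 kip/in.
Capacity per unit length: φr_n = 0.75 × 0.6 × 90 × (0.707 × 0.625) = 17.9 kip/in.
11.47 ≤ 17.9 → adequate.

f_max ≈ 11.5 kip/in; adequate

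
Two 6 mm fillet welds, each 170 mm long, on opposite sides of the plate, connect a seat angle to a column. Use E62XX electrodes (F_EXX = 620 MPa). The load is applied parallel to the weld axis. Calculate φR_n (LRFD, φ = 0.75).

Effective throat t_e = 0.707 × 6 = 4.242 mm.
Total length L = 340 mm; A_we = 4.242 × 340 = 1442 mm².
F_nw = 0.6 F_EXX = 0.6 × 620 = 372 MPa.
φR_n = 0.75 × 372 × 1442 × 10⁻³ = 402.4 kN.

φR_n ≈ 402 kN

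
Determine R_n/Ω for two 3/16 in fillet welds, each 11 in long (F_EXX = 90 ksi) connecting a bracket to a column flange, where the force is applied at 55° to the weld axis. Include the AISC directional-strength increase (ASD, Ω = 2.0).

t_e = 0.707 × 0.1875 = 0.1326 in; A_we = 0.1326 × 22 = 2.916 in².
Directional factor: 1.0 + 0.5 sin^1.5(55°) = 1.371.
F_nw = 0.6 × 90 × 1.371 = 74.02 ksi.
R_n/Ω = (74.02 × 2.916) / 2.0 = 107.9 kip.

R_n/Ω ≈ 108 kip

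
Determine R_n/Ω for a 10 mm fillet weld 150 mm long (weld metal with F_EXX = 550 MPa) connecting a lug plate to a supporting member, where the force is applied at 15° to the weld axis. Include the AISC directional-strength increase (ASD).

t_e = 0.707 × 10 = 7.07 mm; A_we = 7.07 × 150 = 1060 mm².
Directional factor: 1.0 + 0.5 sin^1.5(15°) = 1.066.
F_nw = 0.6 × 550 × 1.066 = 351.7 MPa.
R_n/Ω = (351.7 × 1060) / 2.0 × 10⁻³ = 186.5 kN.

R_n/Ω ≈ 187 kN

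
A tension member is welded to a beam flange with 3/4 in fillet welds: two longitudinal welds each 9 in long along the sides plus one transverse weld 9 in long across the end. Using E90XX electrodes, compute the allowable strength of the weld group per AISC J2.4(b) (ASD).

R_n/Ω ≈ 412 kip

E90XX → F_EXX = 90 ksi.
t_e = 0.707 × 0.75 = 0.5302 in.
R_nwl = 0.6 × 90 × 0.5302 × 18 = 515.4 kip (longitudinal, 2 welds).
R_nwt = 0.6 × 90 × 0.5302 × 9 = 257.7 kip (transverse, base value).
(i) R_nwl + R_nwt = 773.1 kip; (ii) 0.85 R_nwl + 1.5 R_nwt = 824.6 kip.
R_n = max = 824.6 kip [governs: (ii)]; R_n/Ω = 412.3 kip.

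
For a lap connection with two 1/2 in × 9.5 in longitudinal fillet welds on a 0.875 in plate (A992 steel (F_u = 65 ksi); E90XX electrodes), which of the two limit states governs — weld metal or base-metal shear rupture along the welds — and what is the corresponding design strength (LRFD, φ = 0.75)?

φR_n ≈ 272 kip (weld metal governs)

E90XX → F_EXX = 90 ksi.
t_e = 0.707 × 0.5 = 0.3535 in; L = 19 in.
Weld metal: φR_n = 0.75 × 0.6 × 90 × 0.3535 × 19 = 272 kip.
Base metal (shear rupture): φR_n = 0.75 × 0.6 × 65 × 0.875 × 19 = 486.3 kip.
Governing: weld metal.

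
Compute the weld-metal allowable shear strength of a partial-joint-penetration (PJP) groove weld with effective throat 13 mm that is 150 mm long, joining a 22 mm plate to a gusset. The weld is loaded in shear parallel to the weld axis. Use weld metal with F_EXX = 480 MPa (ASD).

R_n/Ω ≈ 281 kN

Effective throat (given) t_e = 13 mm.
A_we = 13 × 150 = 1950 mm².
F_nw = 0.6 F_EXX = 288 MPa.
R_n/Ω = (288 × 1950) / 2.0 × 10⁻³ = 280.8 kN.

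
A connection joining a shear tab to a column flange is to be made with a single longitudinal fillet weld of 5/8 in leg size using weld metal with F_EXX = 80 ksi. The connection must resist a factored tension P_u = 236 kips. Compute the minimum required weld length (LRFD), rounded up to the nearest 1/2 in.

Throat t_e = 0.707 × 0.625 = 0.4419 in.
φr_n = 0.75 × 0.6 × 80 × 0.4419 = 15.91 kips/in.
L_req = P_u / φr_n = 236 / 15.91 = 14.84 in total.
Round up → use L = 15 in.

L = 15 in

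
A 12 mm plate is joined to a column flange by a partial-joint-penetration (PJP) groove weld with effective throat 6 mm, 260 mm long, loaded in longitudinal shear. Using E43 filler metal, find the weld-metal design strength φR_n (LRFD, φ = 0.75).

φR_n ≈ 302 kN

E43XX → F_EXX = 430 MPa.
Effective throat (given) t_e = 6 mm.
A_we = 6 × 260 = 1560 mm².
F_nw = 0.6 F_EXX = 258 MPa.
φR_n = 0.75 × 258 × 1560 × 10⁻³ = 301.9 kN.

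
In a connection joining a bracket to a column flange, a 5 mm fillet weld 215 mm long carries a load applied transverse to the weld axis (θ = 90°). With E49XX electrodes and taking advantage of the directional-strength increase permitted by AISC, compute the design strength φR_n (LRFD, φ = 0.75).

φR_n ≈ 251 kN

E49XX → F_EXX = 490 MPa.
t_e = 0.707 × 5 = 3.535 mm; A_we = 3.535 × 215 = 760 mm².
Directional factor: 1.0 + 0.5 sin^1.5(90°) = 1.5.
F_nw = 0.6 × 490 × 1.5 = 441 MPa.
φR_n = 0.75 × 441 × 760 × 10⁻³ = 251.4 kN.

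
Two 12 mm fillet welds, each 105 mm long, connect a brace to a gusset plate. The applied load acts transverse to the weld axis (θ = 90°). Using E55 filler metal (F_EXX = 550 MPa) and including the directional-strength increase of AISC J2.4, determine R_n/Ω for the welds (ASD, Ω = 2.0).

R_n/Ω ≈ 441 kN

t_e = 0.707 × 12 = 8.484 mm; A_we = 8.484 × 210 = 1782 mm².
Directional factor: 1.0 + 0.5 sin^1.5(90°) = 1.5.
F_nw = 0.6 × 550 × 1.5 = 495 MPa.
R_n/Ω = (495 × 1782) / 2.0 × 10⁻³ = 441 kN.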